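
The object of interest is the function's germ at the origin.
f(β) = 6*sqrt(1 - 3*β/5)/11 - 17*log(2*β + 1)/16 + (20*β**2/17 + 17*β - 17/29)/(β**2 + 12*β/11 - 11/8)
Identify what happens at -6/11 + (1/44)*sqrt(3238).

The denominator factor β**2 + 12*β/11 - 11/8 vanishes at -6/11 + (1/44)*sqrt(3238) and appears to the power 1; the numerator there equals -899715/119306 + (2939/8228)*sqrt(3238), nonzero, and no other factor vanishes.
The branch terms are analytic at this point.
Hence a pole whose order is the multiplicity, 1.

The point is a pole of order 1.


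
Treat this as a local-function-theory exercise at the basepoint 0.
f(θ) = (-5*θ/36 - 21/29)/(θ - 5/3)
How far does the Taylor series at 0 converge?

The radius of convergence is 5/3.

Denominator factor (θ - 5/3): pole of order 1 at 5/3, modulus 5/3.
The radius of convergence is the smallest modulus among the singular points: 5/3.


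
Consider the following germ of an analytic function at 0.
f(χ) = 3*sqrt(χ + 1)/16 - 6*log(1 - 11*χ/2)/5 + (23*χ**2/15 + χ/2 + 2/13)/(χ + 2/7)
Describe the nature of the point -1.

The point is an algebraic (square-root) branch point.

The term (3/16)*sqrt(1 - χ/(-1)) has argument 1 - -1/(-1) = 0 at -1: a square-root (algebraic, two-sheeted) branch point; the remaining terms are analytic or single-valued there.


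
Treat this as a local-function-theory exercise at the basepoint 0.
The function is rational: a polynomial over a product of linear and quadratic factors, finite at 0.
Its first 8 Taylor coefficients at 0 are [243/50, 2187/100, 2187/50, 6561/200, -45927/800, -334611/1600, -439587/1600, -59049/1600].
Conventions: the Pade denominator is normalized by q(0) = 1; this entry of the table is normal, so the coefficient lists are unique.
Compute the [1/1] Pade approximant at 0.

The Pade approximant has numerator coefficients [243/50, 243/20]; denominator coefficients [1, -2].

Taylor coefficients needed (read off): a_0 = 243/50, a_1 = 2187/100, a_2 = 2187/50.
Write the denominator as Q(κ) = 1 + q1*κ. Requiring Q*f - P = O(κ^3) with deg P <= 1 kills the coefficients of κ^2..κ^2 in Q*f:
  κ^2: a_2 + q1*a_1 = 0, i.e. 2187/50 + (2187/100)*q1 = 0.
Solving this linear system: q1 = -2.
The numerator is Q*f truncated at degree 1: P0 = a_0 = 243/50; P1 = a_1 + q1*a_0 = 243/20.


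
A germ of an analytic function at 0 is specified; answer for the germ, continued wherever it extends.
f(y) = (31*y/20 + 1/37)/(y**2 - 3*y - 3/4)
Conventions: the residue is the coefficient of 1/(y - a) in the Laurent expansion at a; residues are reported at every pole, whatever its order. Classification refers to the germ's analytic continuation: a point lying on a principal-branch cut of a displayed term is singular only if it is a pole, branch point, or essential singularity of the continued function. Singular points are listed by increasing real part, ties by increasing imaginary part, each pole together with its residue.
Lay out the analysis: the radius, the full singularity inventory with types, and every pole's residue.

Radius of convergence at 0: -3/2 + sqrt(3).
At 3/2 - sqrt(3): a pole of order 1; residue 31/40 - (3481/8880)*sqrt(3).
At 3/2 + sqrt(3): a pole of order 1; residue 31/40 + (3481/8880)*sqrt(3).

Denominator factor (y**2 - 3*y - 3/4): discriminant 12, real irrational roots 3/2 + sqrt(3) and 3/2 - sqrt(3); poles of order 1, moduli 3/2 + sqrt(3) and -3/2 + sqrt(3).
The radius of convergence is the smallest modulus among the singular points: -3/2 + sqrt(3).
The factor y**2 - 3*y - 3/4 splits as (y - a)(y - a') with a = 3/2 - sqrt(3), a' = 3/2 + sqrt(3). At the order-1 pole a set g(y) = (y - a)*f(y) = [31*y/20 + 1/37] / (y - a').
Simple pole: residue = g(a) at a = 3/2 - sqrt(3), which is 31/40 - (3481/8880)*sqrt(3).
The factor y**2 - 3*y - 3/4 splits as (y - a)(y - a') with a = 3/2 + sqrt(3), a' = 3/2 - sqrt(3). At the order-1 pole a set g(y) = (y - a)*f(y) = [31*y/20 + 1/37] / (y - a').
Simple pole: residue = g(a) at a = 3/2 + sqrt(3), which is 31/40 + (3481/8880)*sqrt(3).
List the singular points by increasing real part (a conjugate pair: the negative imaginary part first).


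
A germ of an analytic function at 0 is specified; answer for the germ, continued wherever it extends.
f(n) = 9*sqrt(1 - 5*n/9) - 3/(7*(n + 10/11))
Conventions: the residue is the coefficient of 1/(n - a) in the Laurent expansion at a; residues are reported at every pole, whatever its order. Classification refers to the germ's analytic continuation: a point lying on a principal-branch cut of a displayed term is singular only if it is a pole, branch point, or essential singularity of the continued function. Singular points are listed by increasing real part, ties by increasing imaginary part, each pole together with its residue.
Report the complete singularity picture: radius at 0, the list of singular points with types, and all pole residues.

Radius of convergence at 0: 10/11.
At -10/11: a pole of order 1; residue -3/7.
At 9/5: an algebraic (square-root) branch point.

Denominator factor (n + 10/11): pole of order 1 at -10/11, modulus 10/11.
Branch term (9)*sqrt(1 - n/(9/5)): its argument vanishes at n = 9/5, a square-root branch point, modulus 9/5.
The radius of convergence is the smallest modulus among the singular points: 10/11.
The branch term is analytic at -10/11 and contributes nothing to the residue; only the rational part matters.
At the order-1 pole -10/11 set g(n) = (n - (-10/11))*(rational part) = -3/7.
Simple pole: residue = g(a) at a = -10/11, which is -3/7.
List the singular points by increasing real part (a conjugate pair: the negative imaginary part first).


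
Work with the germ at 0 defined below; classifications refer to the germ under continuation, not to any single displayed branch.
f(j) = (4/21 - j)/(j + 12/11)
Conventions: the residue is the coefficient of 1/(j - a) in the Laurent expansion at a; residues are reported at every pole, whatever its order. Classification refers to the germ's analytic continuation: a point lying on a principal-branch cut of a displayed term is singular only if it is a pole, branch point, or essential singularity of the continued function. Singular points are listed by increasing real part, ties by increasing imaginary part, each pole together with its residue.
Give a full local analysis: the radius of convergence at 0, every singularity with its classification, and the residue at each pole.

Radius of convergence at 0: 12/11.
At -12/11: a pole of order 1; residue 296/231.

Denominator factor (j + 12/11): pole of order 1 at -12/11, modulus 12/11.
The radius of convergence is the smallest modulus among the singular points: 12/11.
At the order-1 pole -12/11 set g(j) = (j - (-12/11))*f(j) = 4/21 - j.
Simple pole: residue = g(a) at a = -12/11, which is 296/231.


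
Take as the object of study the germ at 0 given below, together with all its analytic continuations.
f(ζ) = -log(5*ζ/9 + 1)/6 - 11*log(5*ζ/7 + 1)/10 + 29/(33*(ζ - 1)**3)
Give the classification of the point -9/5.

The point is a logarithmic branch point.

The term (-1/6)*log(1 - ζ/(-9/5)) has argument 1 - -9/5/(-9/5) = 0 at -9/5: a logarithmic (infinitely-sheeted) branch point; the remaining terms are analytic or single-valued there.


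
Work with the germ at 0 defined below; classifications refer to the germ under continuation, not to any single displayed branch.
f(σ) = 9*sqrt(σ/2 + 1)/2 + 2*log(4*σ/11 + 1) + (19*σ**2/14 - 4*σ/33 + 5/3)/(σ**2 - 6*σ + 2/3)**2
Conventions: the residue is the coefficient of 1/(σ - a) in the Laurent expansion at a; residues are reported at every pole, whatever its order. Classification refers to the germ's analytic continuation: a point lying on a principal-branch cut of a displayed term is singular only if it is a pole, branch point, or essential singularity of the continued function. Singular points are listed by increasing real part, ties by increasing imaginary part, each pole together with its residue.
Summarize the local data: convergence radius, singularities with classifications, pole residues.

Denominator factor (σ**2 - 6*σ + 2/3)^2: discriminant 100/3, real irrational roots 3 + (5/3)*sqrt(3) and 3 - (5/3)*sqrt(3); poles of order 2, moduli 3 + (5/3)*sqrt(3) and 3 - (5/3)*sqrt(3).
Branch term (2)*log(1 - σ/(-11/4)): its argument vanishes at σ = -11/4, a logarithmic branch point, modulus 11/4.
Branch term (9/2)*sqrt(1 - σ/(-2)): its argument vanishes at σ = -2, a square-root branch point, modulus 2.
The radius of convergence is the smallest modulus among the singular points: 3 - (5/3)*sqrt(3).
The branch terms are analytic at 3 - (5/3)*sqrt(3) and contribute nothing to the residue; only the rational part matters.
The factor σ**2 - 6*σ + 2/3 splits as (σ - a)(σ - a') with a = 3 - (5/3)*sqrt(3), a' = 3 + (5/3)*sqrt(3). At the order-2 pole a set g(σ) = (σ - a)^2*(rational part) = [19*σ**2/14 - 4*σ/33 + 5/3] / (σ - a')^2.
Order-2 pole: residue = g'(a); g'(3 - (5/3)*sqrt(3)) = (51/3850)*sqrt(3), so the residue is (51/3850)*sqrt(3).
The branch terms are analytic at 3 + (5/3)*sqrt(3) and contribute nothing to the residue; only the rational part matters.
The factor σ**2 - 6*σ + 2/3 splits as (σ - a)(σ - a') with a = 3 + (5/3)*sqrt(3), a' = 3 - (5/3)*sqrt(3). At the order-2 pole a set g(σ) = (σ - a)^2*(rational part) = [19*σ**2/14 - 4*σ/33 + 5/3] / (σ - a')^2.
Order-2 pole: residue = g'(a); g'(3 + (5/3)*sqrt(3)) = -(51/3850)*sqrt(3), so the residue is -(51/3850)*sqrt(3).
List the singular points by increasing real part (a conjugate pair: the negative imaginary part first).

Radius of convergence at 0: 3 - (5/3)*sqrt(3).
At -11/4: a logarithmic branch point.
At -2: an algebraic (square-root) branch point.
At 3 - (5/3)*sqrt(3): a pole of order 2; residue (51/3850)*sqrt(3).
At 3 + (5/3)*sqrt(3): a pole of order 2; residue -(51/3850)*sqrt(3).


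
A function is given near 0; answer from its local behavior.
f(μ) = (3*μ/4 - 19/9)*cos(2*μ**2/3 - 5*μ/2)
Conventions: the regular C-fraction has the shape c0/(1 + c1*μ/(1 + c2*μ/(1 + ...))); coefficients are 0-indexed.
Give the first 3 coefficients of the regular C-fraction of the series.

The regular C-fraction coefficients are [-19/9, 27/76, -18779/2052].

Taylor coefficients (expand at 0): a_0 = -19/9, a_1 = 3/4, a_2 = 475/72.
c0 = a_0 = -19/9. Peel one level at a time: if S = 1 + c*μ/S' with S'(0) = 1, then c is the μ-coefficient of S and S' = c*μ/(S - 1).
S_1 = c0/f = 1 + (27/76)*μ + (18779/5776)*μ^2 + ...; c1 = 27/76.
S_2 = c1*μ/(S_1 - 1) = 1 + (-18779/2052)*μ + ...; c2 = -18779/2052.


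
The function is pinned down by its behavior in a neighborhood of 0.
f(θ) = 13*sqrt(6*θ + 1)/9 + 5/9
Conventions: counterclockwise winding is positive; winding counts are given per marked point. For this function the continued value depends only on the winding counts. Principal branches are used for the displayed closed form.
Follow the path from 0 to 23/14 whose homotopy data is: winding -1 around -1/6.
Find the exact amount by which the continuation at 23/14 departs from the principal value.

The rational part is single-valued and drops out of the difference; each branch term changes only by its own monodromy.
(13/9)*sqrt(1 - θ/(-1/6)): winding -1 is odd, the square root flips sign, contributing -2*(13/9)*sqrt(1 - (23/14)/(-1/6)) = -2*(13/9)*sqrt(76/7) = -(52/63)*sqrt(133).
Summing the contributions at θ = 23/14 gives -(52/63)*sqrt(133).

Continued minus principal equals -(52/63)*sqrt(133).


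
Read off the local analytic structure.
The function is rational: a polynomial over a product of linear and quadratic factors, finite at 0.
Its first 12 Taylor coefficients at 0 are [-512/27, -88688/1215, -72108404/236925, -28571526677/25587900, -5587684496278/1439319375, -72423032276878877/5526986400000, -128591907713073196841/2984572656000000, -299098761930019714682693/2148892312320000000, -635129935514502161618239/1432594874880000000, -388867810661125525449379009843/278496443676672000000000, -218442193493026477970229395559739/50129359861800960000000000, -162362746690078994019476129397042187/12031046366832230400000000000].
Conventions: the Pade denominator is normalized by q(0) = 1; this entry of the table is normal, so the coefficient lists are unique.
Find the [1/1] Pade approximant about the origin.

The Pade approximant has numerator coefficients [-512/27, 23114704/3806595]; denominator coefficients [1, -783787/187980].

Taylor coefficients needed (read off): a_0 = -512/27, a_1 = -88688/1215, a_2 = -72108404/236925.
Write the denominator as Q(λ) = 1 + q1*λ. Requiring Q*f - P = O(λ^3) with deg P <= 1 kills the coefficients of λ^2..λ^2 in Q*f:
  λ^2: a_2 + q1*a_1 = 0, i.e. -72108404/236925 + (-88688/1215)*q1 = 0.
Solving this linear system: q1 = -783787/187980.
The numerator is Q*f truncated at degree 1: P0 = a_0 = -512/27; P1 = a_1 + q1*a_0 = 23114704/3806595.


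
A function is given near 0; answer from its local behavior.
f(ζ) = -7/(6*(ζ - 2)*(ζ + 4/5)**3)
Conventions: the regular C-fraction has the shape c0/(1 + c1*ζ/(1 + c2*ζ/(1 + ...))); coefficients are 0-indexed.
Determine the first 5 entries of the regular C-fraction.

The regular C-fraction coefficients are [875/768, 13/4, -45/52, 235/234, -1235/3384].

Taylor coefficients (expand at 0): a_0 = 875/768, a_1 = -11375/3072, a_2 = 27125/3072, a_3 = -146125/8192, a_4 = 2149875/65536.
c0 = a_0 = 875/768. Peel one level at a time: if S = 1 + c*ζ/S' with S'(0) = 1, then c is the ζ-coefficient of S and S' = c*ζ/(S - 1).
S_1 = c0/f = 1 + (13/4)*ζ + (45/16)*ζ^2 + ...; c1 = 13/4.
S_2 = c1*ζ/(S_1 - 1) = 1 + (-45/52)*ζ + (1175/1352)*ζ^2 + ...; c2 = -45/52.
S_3 = c2*ζ/(S_2 - 1) = 1 + (235/234)*ζ + (475/1296)*ζ^2 + ...; c3 = 235/234.
S_4 = c3*ζ/(S_3 - 1) = 1 + (-1235/3384)*ζ + ...; c4 = -1235/3384.


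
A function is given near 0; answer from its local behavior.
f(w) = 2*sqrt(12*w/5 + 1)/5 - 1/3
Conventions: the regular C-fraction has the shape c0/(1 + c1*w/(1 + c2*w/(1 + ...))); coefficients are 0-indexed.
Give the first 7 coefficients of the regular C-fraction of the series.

The regular C-fraction coefficients are [1/15, -36/5, 39/5, 3/65, 15/13, 39/125, 111/125].

Taylor coefficients (expand at 0): a_0 = 1/15, a_1 = 12/25, a_2 = -36/125, a_3 = 216/625, a_4 = -324/625, a_5 = 13608/15625, a_6 = -122472/78125.
c0 = a_0 = 1/15. Peel one level at a time: if S = 1 + c*w/S' with S'(0) = 1, then c is the w-coefficient of S and S' = c*w/(S - 1).
S_1 = c0/f = 1 + (-36/5)*w + (1404/25)*w^2 + ...; c1 = -36/5.
S_2 = c1*w/(S_1 - 1) = 1 + (39/5)*w + (-9/25)*w^2 + ...; c2 = 39/5.
S_3 = c2*w/(S_2 - 1) = 1 + (3/65)*w + (-9/169)*w^2 + ...; c3 = 3/65.
S_4 = c3*w/(S_3 - 1) = 1 + (15/13)*w + (-9/25)*w^2 + ...; c4 = 15/13.
S_5 = c4*w/(S_4 - 1) = 1 + (39/125)*w + (-4329/15625)*w^2 + ...; c5 = 39/125.
S_6 = c5*w/(S_5 - 1) = 1 + (111/125)*w + ...; c6 = 111/125.


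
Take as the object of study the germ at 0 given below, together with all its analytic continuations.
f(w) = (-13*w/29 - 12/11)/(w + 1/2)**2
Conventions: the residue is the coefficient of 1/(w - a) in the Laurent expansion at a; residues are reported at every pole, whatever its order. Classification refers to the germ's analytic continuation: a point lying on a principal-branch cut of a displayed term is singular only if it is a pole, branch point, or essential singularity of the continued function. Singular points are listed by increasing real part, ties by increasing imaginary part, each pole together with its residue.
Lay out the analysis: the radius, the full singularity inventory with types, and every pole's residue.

Denominator factor (w + 1/2)^2: pole of order 2 at -1/2, modulus 1/2.
The radius of convergence is the smallest modulus among the singular points: 1/2.
At the order-2 pole -1/2 set g(w) = (w - (-1/2))^2*f(w) = -13*w/29 - 12/11.
Order-2 pole: residue = g'(a); g'(-1/2) = -13/29, so the residue is -13/29.

Radius of convergence at 0: 1/2.
At -1/2: a pole of order 2; residue -13/29.


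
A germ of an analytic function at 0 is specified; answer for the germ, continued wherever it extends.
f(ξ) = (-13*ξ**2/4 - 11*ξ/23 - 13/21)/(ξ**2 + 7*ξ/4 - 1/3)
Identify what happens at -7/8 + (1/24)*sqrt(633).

The denominator factor ξ**2 + 7*ξ/4 - 1/3 vanishes at -7/8 + (1/24)*sqrt(633) and appears to the power 1; the numerator there equals -387047/61824 + (639/2944)*sqrt(633), nonzero, and no other factor vanishes.
Hence a pole whose order is the multiplicity, 1.

The point is a pole of order 1.


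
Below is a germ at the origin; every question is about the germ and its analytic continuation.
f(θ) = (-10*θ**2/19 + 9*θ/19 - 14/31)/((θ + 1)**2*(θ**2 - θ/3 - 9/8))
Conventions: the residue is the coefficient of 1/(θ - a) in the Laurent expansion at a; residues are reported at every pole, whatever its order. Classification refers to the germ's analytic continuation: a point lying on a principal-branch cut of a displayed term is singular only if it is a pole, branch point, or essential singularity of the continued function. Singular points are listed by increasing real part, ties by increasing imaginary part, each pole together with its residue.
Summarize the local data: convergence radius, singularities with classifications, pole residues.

Denominator factor (θ**2 - θ/3 - 9/8): discriminant 83/18, real irrational roots 1/6 + (1/12)*sqrt(166) and 1/6 - (1/12)*sqrt(166); poles of order 1, moduli 1/6 + (1/12)*sqrt(166) and -1/6 + (1/12)*sqrt(166).
Denominator factor (θ + 1)^2: pole of order 2 at -1, modulus 1.
The radius of convergence is the smallest modulus among the singular points: -1/6 + (1/12)*sqrt(166).
At the order-2 pole -1 set g(θ) = (θ - (-1))^2*f(θ) = (-10*θ**2/19 + 9*θ/19 - 14/31)/(θ**2 - θ/3 - 9/8).
Order-2 pole: residue = g'(a); g'(-1) = -208248/2945, so the residue is -208248/2945.
The factor θ**2 - θ/3 - 9/8 splits as (θ - a)(θ - a') with a = 1/6 - (1/12)*sqrt(166), a' = 1/6 + (1/12)*sqrt(166). At the order-1 pole a set g(θ) = (θ - a)*f(θ) = [(-10*θ**2/19 + 9*θ/19 - 14/31)/(θ + 1)**2] / (θ - a').
Simple pole: residue = g(a) at a = 1/6 - (1/12)*sqrt(166), which is 104124/2945 + (671958/244435)*sqrt(166).
The factor θ**2 - θ/3 - 9/8 splits as (θ - a)(θ - a') with a = 1/6 + (1/12)*sqrt(166), a' = 1/6 - (1/12)*sqrt(166). At the order-1 pole a set g(θ) = (θ - a)*f(θ) = [(-10*θ**2/19 + 9*θ/19 - 14/31)/(θ + 1)**2] / (θ - a').
Simple pole: residue = g(a) at a = 1/6 + (1/12)*sqrt(166), which is 104124/2945 - (671958/244435)*sqrt(166).
List the singular points by increasing real part (a conjugate pair: the negative imaginary part first).

Radius of convergence at 0: -1/6 + (1/12)*sqrt(166).
At -1: a pole of order 2; residue -208248/2945.
At 1/6 - (1/12)*sqrt(166): a pole of order 1; residue 104124/2945 + (671958/244435)*sqrt(166).
At 1/6 + (1/12)*sqrt(166): a pole of order 1; residue 104124/2945 - (671958/244435)*sqrt(166).


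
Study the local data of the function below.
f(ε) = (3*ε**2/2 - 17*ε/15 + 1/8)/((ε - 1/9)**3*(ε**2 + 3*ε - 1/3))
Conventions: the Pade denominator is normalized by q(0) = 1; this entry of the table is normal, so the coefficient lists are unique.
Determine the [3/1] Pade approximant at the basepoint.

The Pade approximant has numerator coefficients [2187/8, 5456521989/1555160, 50538261069/1555160, 79306719543/388790]; denominator coefficients [1, -548145/38879].

Taylor coefficients needed (expand at 0): a_0 = 2187/8, a_1 = 73629/10, a_2 = 5452191/40, a_3 = 85028373/40, a_4 = 239758623/8.
Write the denominator as Q(ε) = 1 + q1*ε. Requiring Q*f - P = O(ε^5) with deg P <= 3 kills the coefficients of ε^4..ε^4 in Q*f:
  ε^4: a_4 + q1*a_3 = 0, i.e. 239758623/8 + (85028373/40)*q1 = 0.
Solving this linear system: q1 = -548145/38879.
The numerator is Q*f truncated at degree 3: P0 = a_0 = 2187/8; P1 = a_1 + q1*a_0 = 5456521989/1555160; P2 = a_2 + q1*a_1 = 50538261069/1555160; P3 = a_3 + q1*a_2 = 79306719543/388790.


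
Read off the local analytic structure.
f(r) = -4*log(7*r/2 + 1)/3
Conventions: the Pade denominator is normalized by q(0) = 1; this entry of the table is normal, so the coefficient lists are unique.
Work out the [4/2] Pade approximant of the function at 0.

Taylor coefficients needed (expand at 0): a_0 = 0, a_1 = -14/3, a_2 = 49/6, a_3 = -343/18, a_4 = 2401/48, a_5 = -16807/120, a_6 = 117649/288.
Write the denominator as Q(r) = 1 + q1*r + q2*r^2. Requiring Q*f - P = O(r^7) with deg P <= 4 kills the coefficients of r^5..r^6 in Q*f:
  r^5: a_5 + q1*a_4 + q2*a_3 = 0, i.e. -16807/120 + (2401/48)*q1 + (-343/18)*q2 = 0.
  r^6: a_6 + q1*a_5 + q2*a_4 = 0, i.e. 117649/288 + (-16807/120)*q1 + (2401/48)*q2 = 0.
Solving this linear system: q1 = 14/3, q2 = 49/10.
The numerator is Q*f truncated at degree 4: P0 = a_0 = 0; P1 = a_1 + q1*a_0 = -14/3; P2 = a_2 + q1*a_1 + q2*a_0 = -245/18; P3 = a_3 + q1*a_2 + q2*a_1 = -343/90; P4 = a_4 + q1*a_3 + q2*a_2 = 2401/2160.

The Pade approximant has numerator coefficients [0, -14/3, -245/18, -343/90, 2401/2160]; denominator coefficients [1, 14/3, 49/10].


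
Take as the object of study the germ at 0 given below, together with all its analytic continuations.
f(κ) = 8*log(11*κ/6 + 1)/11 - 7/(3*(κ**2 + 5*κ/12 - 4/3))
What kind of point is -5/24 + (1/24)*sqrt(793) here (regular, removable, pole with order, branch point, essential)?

The point is a pole of order 1.

The denominator factor κ**2 + 5*κ/12 - 4/3 vanishes at -5/24 + (1/24)*sqrt(793) and appears to the power 1; the numerator there equals -7/3, nonzero, and no other factor vanishes.
The branch terms are analytic at this point.
Hence a pole whose order is the multiplicity, 1.


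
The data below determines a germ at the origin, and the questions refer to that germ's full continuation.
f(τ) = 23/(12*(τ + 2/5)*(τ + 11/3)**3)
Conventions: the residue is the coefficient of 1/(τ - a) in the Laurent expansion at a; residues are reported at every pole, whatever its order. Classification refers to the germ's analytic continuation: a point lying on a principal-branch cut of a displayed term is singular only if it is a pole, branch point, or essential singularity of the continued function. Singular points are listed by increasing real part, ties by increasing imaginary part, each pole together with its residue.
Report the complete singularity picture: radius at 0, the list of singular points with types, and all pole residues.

Radius of convergence at 0: 2/5.
At -11/3: a pole of order 3; residue -25875/470596.
At -2/5: a pole of order 1; residue 25875/470596.

Denominator factor (τ + 11/3)^3: pole of order 3 at -11/3, modulus 11/3.
Denominator factor (τ + 2/5): pole of order 1 at -2/5, modulus 2/5.
The radius of convergence is the smallest modulus among the singular points: 2/5.
At the order-3 pole -11/3 set g(τ) = (τ - (-11/3))^3*f(τ) = 23/(12*(τ + 2/5)).
Order-3 pole: residue = g''(a)/2; g''(-11/3) = -25875/235298, so the residue is -25875/470596.
At the order-1 pole -2/5 set g(τ) = (τ - (-2/5))*f(τ) = 23/(12*(τ + 11/3)**3).
Simple pole: residue = g(a) at a = -2/5, which is 25875/470596.
List the singular points by increasing real part (a conjugate pair: the negative imaginary part first).


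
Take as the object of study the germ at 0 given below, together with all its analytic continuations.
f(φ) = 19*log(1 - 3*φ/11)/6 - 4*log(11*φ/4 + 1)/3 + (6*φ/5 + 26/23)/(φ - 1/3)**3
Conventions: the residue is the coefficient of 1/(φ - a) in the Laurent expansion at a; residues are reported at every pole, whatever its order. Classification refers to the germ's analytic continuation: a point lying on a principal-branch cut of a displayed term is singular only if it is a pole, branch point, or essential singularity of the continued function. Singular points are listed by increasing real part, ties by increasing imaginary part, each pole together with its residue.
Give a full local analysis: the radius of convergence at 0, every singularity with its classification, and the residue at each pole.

Radius of convergence at 0: 1/3.
At -4/11: a logarithmic branch point.
At 1/3: a pole of order 3; residue 0.
At 11/3: a logarithmic branch point.

Denominator factor (φ - 1/3)^3: pole of order 3 at 1/3, modulus 1/3.
Branch term (19/6)*log(1 - φ/(11/3)): its argument vanishes at φ = 11/3, a logarithmic branch point, modulus 11/3.
Branch term (-4/3)*log(1 - φ/(-4/11)): its argument vanishes at φ = -4/11, a logarithmic branch point, modulus 4/11.
The radius of convergence is the smallest modulus among the singular points: 1/3.
The branch terms are analytic at 1/3 and contribute nothing to the residue; only the rational part matters.
At the order-3 pole 1/3 set g(φ) = (φ - (1/3))^3*(rational part) = 6*φ/5 + 26/23.
Order-3 pole: residue = g''(a)/2; g''(1/3) = 0, so the residue is 0.
List the singular points by increasing real part (a conjugate pair: the negative imaginary part first).


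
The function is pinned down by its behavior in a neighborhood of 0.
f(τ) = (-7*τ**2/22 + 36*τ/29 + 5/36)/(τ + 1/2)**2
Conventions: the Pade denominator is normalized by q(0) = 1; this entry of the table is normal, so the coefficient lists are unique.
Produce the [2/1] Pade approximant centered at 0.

The Pade approximant has numerator coefficients [5/9, 24632584/5420709, -332458898/59627799]; denominator coefficients [1, 67324/20769].

Taylor coefficients needed (expand at 0): a_0 = 5/9, a_1 = 716/261, a_2 = -13846/957, a_3 = 134648/2871.
Write the denominator as Q(τ) = 1 + q1*τ. Requiring Q*f - P = O(τ^4) with deg P <= 2 kills the coefficients of τ^3..τ^3 in Q*f:
  τ^3: a_3 + q1*a_2 = 0, i.e. 134648/2871 + (-13846/957)*q1 = 0.
Solving this linear system: q1 = 67324/20769.
The numerator is Q*f truncated at degree 2: P0 = a_0 = 5/9; P1 = a_1 + q1*a_0 = 24632584/5420709; P2 = a_2 + q1*a_1 = -332458898/59627799.


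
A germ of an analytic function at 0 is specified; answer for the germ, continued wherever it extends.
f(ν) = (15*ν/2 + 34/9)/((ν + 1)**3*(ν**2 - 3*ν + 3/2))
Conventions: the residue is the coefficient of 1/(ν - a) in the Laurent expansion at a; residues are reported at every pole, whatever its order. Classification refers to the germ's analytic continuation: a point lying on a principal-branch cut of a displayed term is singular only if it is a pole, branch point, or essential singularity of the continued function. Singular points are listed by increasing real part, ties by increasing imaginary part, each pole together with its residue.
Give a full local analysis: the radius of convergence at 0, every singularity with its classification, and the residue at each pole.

Radius of convergence at 0: 3/2 - (1/2)*sqrt(3).
At -1: a pole of order 3; residue 3208/3993.
At 3/2 - (1/2)*sqrt(3): a pole of order 1; residue -1604/3993 - (15095/35937)*sqrt(3).
At 3/2 + (1/2)*sqrt(3): a pole of order 1; residue -1604/3993 + (15095/35937)*sqrt(3).

Denominator factor (ν + 1)^3: pole of order 3 at -1, modulus 1.
Denominator factor (ν**2 - 3*ν + 3/2): discriminant 3, real irrational roots 3/2 + (1/2)*sqrt(3) and 3/2 - (1/2)*sqrt(3); poles of order 1, moduli 3/2 + (1/2)*sqrt(3) and 3/2 - (1/2)*sqrt(3).
The radius of convergence is the smallest modulus among the singular points: 3/2 - (1/2)*sqrt(3).
At the order-3 pole -1 set g(ν) = (ν - (-1))^3*f(ν) = (15*ν/2 + 34/9)/(ν**2 - 3*ν + 3/2).
Order-3 pole: residue = g''(a)/2; g''(-1) = 6416/3993, so the residue is 3208/3993.
The factor ν**2 - 3*ν + 3/2 splits as (ν - a)(ν - a') with a = 3/2 - (1/2)*sqrt(3), a' = 3/2 + (1/2)*sqrt(3). At the order-1 pole a set g(ν) = (ν - a)*f(ν) = [(15*ν/2 + 34/9)/(ν + 1)**3] / (ν - a').
Simple pole: residue = g(a) at a = 3/2 - (1/2)*sqrt(3), which is -1604/3993 - (15095/35937)*sqrt(3).
The factor ν**2 - 3*ν + 3/2 splits as (ν - a)(ν - a') with a = 3/2 + (1/2)*sqrt(3), a' = 3/2 - (1/2)*sqrt(3). At the order-1 pole a set g(ν) = (ν - a)*f(ν) = [(15*ν/2 + 34/9)/(ν + 1)**3] / (ν - a').
Simple pole: residue = g(a) at a = 3/2 + (1/2)*sqrt(3), which is -1604/3993 + (15095/35937)*sqrt(3).
List the singular points by increasing real part (a conjugate pair: the negative imaginary part first).


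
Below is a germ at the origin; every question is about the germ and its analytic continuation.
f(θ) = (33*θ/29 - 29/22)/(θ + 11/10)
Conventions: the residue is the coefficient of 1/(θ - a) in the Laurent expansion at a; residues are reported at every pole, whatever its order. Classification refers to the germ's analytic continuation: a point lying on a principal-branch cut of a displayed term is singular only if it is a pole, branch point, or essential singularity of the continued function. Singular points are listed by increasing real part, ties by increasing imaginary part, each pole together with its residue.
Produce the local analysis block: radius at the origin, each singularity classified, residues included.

Radius of convergence at 0: 11/10.
At -11/10: a pole of order 1; residue -4099/1595.

Denominator factor (θ + 11/10): pole of order 1 at -11/10, modulus 11/10.
The radius of convergence is the smallest modulus among the singular points: 11/10.
At the order-1 pole -11/10 set g(θ) = (θ - (-11/10))*f(θ) = 33*θ/29 - 29/22.
Simple pole: residue = g(a) at a = -11/10, which is -4099/1595.


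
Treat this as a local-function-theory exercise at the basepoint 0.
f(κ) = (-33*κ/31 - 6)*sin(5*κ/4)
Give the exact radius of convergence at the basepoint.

The factor sin(5*κ/4) is entire and contributes no finite singular point.
The polynomial part has no poles.
No finite singular points: the Taylor series at 0 converges everywhere.

The radius of convergence is infinite.


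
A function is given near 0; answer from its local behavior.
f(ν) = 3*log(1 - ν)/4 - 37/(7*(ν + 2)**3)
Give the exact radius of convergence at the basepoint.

The radius of convergence is 1.

Denominator factor (ν + 2)^3: pole of order 3 at -2, modulus 2.
Branch term (3/4)*log(1 - ν/(1)): its argument vanishes at ν = 1, a logarithmic branch point, modulus 1.
The radius of convergence is the smallest modulus among the singular points: 1.


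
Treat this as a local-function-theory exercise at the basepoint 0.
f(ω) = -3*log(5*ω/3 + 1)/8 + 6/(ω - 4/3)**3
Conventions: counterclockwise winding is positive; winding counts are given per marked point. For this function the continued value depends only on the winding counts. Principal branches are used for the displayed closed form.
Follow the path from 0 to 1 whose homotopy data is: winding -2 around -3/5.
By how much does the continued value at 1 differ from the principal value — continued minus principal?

The rational part is single-valued and drops out of the difference; each branch term changes only by its own monodromy.
(-3/8)*log(1 - ω/(-3/5)): each positive loop around -3/5 adds 2*pi*i to the log, so winding -2 contributes (-3/8)*(-2)*2*pi*i = (3/2)*pi*i.
Summing the contributions at ω = 1 gives (3/2)*pi*i.

Continued minus principal equals (3/2)*pi*i.


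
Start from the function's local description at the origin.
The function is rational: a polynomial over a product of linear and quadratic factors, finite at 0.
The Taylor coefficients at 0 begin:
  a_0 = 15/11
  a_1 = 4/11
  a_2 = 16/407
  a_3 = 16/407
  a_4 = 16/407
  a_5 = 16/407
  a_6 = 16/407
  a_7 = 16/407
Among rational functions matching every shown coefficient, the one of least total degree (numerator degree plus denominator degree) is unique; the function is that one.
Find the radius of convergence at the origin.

No rational of total degree below 3 reproduces all 8 coefficients; solving the [2/1] Pade equations on them gives f(ψ) = (12*ψ**2/37 + ψ - 15/11)/(ψ - 1), whose expansion matches every shown term.
Denominator factor (ψ - 1): pole of order 1 at 1, modulus 1.
The radius of convergence is the smallest modulus among the singular points: 1.

The radius of convergence is 1.


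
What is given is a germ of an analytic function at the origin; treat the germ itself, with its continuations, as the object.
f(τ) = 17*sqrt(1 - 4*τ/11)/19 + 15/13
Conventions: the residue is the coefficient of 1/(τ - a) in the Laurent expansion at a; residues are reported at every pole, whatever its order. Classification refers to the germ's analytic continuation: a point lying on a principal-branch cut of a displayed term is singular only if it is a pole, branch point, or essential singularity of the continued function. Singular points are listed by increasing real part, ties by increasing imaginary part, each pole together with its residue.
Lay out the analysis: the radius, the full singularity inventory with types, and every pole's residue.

Radius of convergence at 0: 11/4.
At 11/4: an algebraic (square-root) branch point.

Branch term (17/19)*sqrt(1 - τ/(11/4)): its argument vanishes at τ = 11/4, a square-root branch point, modulus 11/4.
The radius of convergence is the smallest modulus among the singular points: 11/4.


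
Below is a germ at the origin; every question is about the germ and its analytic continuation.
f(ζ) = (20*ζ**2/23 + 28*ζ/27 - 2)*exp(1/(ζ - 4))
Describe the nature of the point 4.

The exponent 1/(ζ - (4)) has a pole at 4, so exp(1/(ζ - (4))) takes every nonzero value near it: an essential singularity (not a pole of any order).

The point is an essential singularity.


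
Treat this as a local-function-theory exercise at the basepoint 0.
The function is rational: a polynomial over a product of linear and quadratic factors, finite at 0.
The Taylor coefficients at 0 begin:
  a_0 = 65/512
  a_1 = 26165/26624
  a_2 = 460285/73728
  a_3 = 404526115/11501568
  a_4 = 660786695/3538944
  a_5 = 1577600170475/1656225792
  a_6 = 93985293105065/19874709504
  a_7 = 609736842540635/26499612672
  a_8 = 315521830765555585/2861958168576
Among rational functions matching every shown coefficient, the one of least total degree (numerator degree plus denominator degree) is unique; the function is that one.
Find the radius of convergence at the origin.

No rational of total degree below 7 reproduces all 9 coefficients; solving the [1/6] Pade equations on them gives f(d) = (-2*d/13 - 39/40)/((d**2 - d - 4/3)*(d**2 + 10*d - 12/5)**2), whose expansion matches every shown term.
Denominator factor (d**2 + 10*d - 12/5)^2: discriminant 548/5, real irrational roots -5 + (1/5)*sqrt(685) and -5 - (1/5)*sqrt(685); poles of order 2, moduli -5 + (1/5)*sqrt(685) and 5 + (1/5)*sqrt(685).
Denominator factor (d**2 - d - 4/3): discriminant 19/3, real irrational roots 1/2 + (1/6)*sqrt(57) and 1/2 - (1/6)*sqrt(57); poles of order 1, moduli 1/2 + (1/6)*sqrt(57) and -1/2 + (1/6)*sqrt(57).
The radius of convergence is the smallest modulus among the singular points: -5 + (1/5)*sqrt(685).

The radius of convergence is -5 + (1/5)*sqrt(685).


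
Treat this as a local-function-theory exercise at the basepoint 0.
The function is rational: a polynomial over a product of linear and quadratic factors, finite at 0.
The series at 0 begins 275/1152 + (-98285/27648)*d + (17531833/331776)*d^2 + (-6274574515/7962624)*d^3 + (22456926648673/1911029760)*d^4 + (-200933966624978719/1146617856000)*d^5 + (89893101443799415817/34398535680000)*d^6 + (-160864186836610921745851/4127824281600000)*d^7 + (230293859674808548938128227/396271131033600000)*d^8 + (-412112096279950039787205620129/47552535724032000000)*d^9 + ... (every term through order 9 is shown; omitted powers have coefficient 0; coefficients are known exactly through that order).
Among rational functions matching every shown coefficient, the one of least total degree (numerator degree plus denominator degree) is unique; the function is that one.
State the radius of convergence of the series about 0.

The radius of convergence is -2 + (1/11)*sqrt(517).

No rational of total degree below 8 reproduces all 10 coefficients; solving the [0/8] Pade equations on them gives f(d) = -25/(6*(d**2 - 4*d - 3/11)*(d**2 + 3*d/10 + 4)**3), whose expansion matches every shown term.
Denominator factor (d**2 + 3*d/10 + 4)^3: discriminant -1591/100, complex-conjugate roots (-3/20) + ((1/20)*sqrt(1591))*i and (-3/20) - ((1/20)*sqrt(1591))*i; poles of order 3, moduli 2 and 2.
Denominator factor (d**2 - 4*d - 3/11): discriminant 188/11, real irrational roots 2 + (1/11)*sqrt(517) and 2 - (1/11)*sqrt(517); poles of order 1, moduli 2 + (1/11)*sqrt(517) and -2 + (1/11)*sqrt(517).
The radius of convergence is the smallest modulus among the singular points: -2 + (1/11)*sqrt(517).


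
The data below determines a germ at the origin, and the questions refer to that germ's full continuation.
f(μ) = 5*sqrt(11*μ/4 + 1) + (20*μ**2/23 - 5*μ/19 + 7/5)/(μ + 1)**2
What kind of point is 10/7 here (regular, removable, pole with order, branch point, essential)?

The point is a regular point.

Denominator factors: μ + 1 = 17/7 at μ = 10/7 — none vanishes.
Branch term sqrt(1 - μ/(-4/11)): argument at 10/7 is 69/14, nonzero, so 10/7 is not its branch point (a point on a principal cut is still regular for the continued germ).
So the germ continues analytically to 10/7.


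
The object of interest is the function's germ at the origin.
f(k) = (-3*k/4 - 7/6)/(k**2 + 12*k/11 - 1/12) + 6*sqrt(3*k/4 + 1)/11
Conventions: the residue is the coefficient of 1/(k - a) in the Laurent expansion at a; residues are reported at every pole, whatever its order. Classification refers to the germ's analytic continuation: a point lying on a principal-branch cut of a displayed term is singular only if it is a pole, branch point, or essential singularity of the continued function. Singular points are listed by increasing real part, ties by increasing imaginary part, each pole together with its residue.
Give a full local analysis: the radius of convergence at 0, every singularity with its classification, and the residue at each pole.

Radius of convergence at 0: -6/11 + (1/66)*sqrt(1659).
At -4/3: an algebraic (square-root) branch point.
At -6/11 - (1/66)*sqrt(1659): a pole of order 1; residue -3/8 + (25/1659)*sqrt(1659).
At -6/11 + (1/66)*sqrt(1659): a pole of order 1; residue -3/8 - (25/1659)*sqrt(1659).

Denominator factor (k**2 + 12*k/11 - 1/12): discriminant 553/363, real irrational roots -6/11 + (1/66)*sqrt(1659) and -6/11 - (1/66)*sqrt(1659); poles of order 1, moduli -6/11 + (1/66)*sqrt(1659) and 6/11 + (1/66)*sqrt(1659).
Branch term (6/11)*sqrt(1 - k/(-4/3)): its argument vanishes at k = -4/3, a square-root branch point, modulus 4/3.
The radius of convergence is the smallest modulus among the singular points: -6/11 + (1/66)*sqrt(1659).
The branch term is analytic at -6/11 - (1/66)*sqrt(1659) and contributes nothing to the residue; only the rational part matters.
The factor k**2 + 12*k/11 - 1/12 splits as (k - a)(k - a') with a = -6/11 - (1/66)*sqrt(1659), a' = -6/11 + (1/66)*sqrt(1659). At the order-1 pole a set g(k) = (k - a)*(rational part) = [-3*k/4 - 7/6] / (k - a').
Simple pole: residue = g(a) at a = -6/11 - (1/66)*sqrt(1659), which is -3/8 + (25/1659)*sqrt(1659).
The branch term is analytic at -6/11 + (1/66)*sqrt(1659) and contributes nothing to the residue; only the rational part matters.
The factor k**2 + 12*k/11 - 1/12 splits as (k - a)(k - a') with a = -6/11 + (1/66)*sqrt(1659), a' = -6/11 - (1/66)*sqrt(1659). At the order-1 pole a set g(k) = (k - a)*(rational part) = [-3*k/4 - 7/6] / (k - a').
Simple pole: residue = g(a) at a = -6/11 + (1/66)*sqrt(1659), which is -3/8 - (25/1659)*sqrt(1659).
List the singular points by increasing real part (a conjugate pair: the negative imaginary part first).


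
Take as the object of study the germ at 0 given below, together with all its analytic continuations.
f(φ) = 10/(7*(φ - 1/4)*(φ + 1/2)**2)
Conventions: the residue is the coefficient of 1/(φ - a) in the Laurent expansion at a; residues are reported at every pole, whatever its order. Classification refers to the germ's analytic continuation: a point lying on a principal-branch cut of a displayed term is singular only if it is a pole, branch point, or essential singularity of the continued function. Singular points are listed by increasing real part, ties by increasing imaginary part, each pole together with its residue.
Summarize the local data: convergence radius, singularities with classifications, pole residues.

Radius of convergence at 0: 1/4.
At -1/2: a pole of order 2; residue -160/63.
At 1/4: a pole of order 1; residue 160/63.

Denominator factor (φ - 1/4): pole of order 1 at 1/4, modulus 1/4.
Denominator factor (φ + 1/2)^2: pole of order 2 at -1/2, modulus 1/2.
The radius of convergence is the smallest modulus among the singular points: 1/4.
At the order-2 pole -1/2 set g(φ) = (φ - (-1/2))^2*f(φ) = 10/(7*(φ - 1/4)).
Order-2 pole: residue = g'(a); g'(-1/2) = -160/63, so the residue is -160/63.
At the order-1 pole 1/4 set g(φ) = (φ - (1/4))*f(φ) = 10/(7*(φ + 1/2)**2).
Simple pole: residue = g(a) at a = 1/4, which is 160/63.
List the singular points by increasing real part (a conjugate pair: the negative imaginary part first).
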